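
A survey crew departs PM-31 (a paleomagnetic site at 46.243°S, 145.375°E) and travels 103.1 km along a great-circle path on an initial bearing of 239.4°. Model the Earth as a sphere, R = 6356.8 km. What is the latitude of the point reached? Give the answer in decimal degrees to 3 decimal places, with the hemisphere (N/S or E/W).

δ = d/R = 103.1/6356.8 = 0.016219 rad
φ₂ = arcsin(sin φ₁ cos δ + cos φ₁ sin δ cos θ)
   = arcsin(-0.72228·0.99987 + 0.69160·0.01622·-0.50904) = -46.71014°
λ₂ = λ₁ + atan2(sin θ sin δ cos φ₁, cos δ − sin φ₁ sin φ₂) = 144.20846°

46.710°S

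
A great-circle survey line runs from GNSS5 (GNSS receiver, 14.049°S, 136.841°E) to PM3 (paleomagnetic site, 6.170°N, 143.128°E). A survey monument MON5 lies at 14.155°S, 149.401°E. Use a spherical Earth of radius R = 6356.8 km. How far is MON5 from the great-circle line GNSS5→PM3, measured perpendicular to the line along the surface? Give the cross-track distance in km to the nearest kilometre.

δ₁₃ = central angle GNSS5→MON5 = 0.212590 rad  (haversine)
θ₁₃ = bearing GNSS5→MON5 = 92.032°,  θ₁₂ = bearing GNSS5→PM3 = 17.555°
dₓₜ = R·arcsin(sin δ₁₃ · sin(θ₁₃ − θ₁₂)) = 6356.8·arcsin(0.21099·sin(74.478°)) = 1301.385 km
|dₓₜ| = 1301.385 km

1301 km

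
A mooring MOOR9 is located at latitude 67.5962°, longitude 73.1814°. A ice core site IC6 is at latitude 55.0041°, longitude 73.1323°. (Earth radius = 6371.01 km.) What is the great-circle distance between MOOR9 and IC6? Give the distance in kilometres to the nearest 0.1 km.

Δφ = -12.5921°,  Δλ = -0.0491°
a = sin²(Δφ/2) + cos φ₁ cos φ₂ sin²(Δλ/2) = 0.012027
c = 2·arcsin(√a) = 0.219774 rad = 12.5921°
d = R·c = 6371.01 × 0.219774 = 1400.2 km

1400.2 km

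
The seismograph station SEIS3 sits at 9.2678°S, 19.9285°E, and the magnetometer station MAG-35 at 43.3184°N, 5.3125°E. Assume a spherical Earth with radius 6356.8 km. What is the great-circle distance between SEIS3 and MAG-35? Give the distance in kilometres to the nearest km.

Δφ = 52.5862°,  Δλ = -14.6160°
a = sin²(Δφ/2) + cos φ₁ cos φ₂ sin²(Δλ/2) = 0.207835
c = 2·arcsin(√a) = 0.946742 rad = 54.2443°
d = R·c = 6356.8 × 0.946742 = 6018.3 km

6018 km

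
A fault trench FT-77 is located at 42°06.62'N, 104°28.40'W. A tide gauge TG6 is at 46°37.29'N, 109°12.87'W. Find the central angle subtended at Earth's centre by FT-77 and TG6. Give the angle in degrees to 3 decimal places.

FT-77: φ = +42.11033°, λ = -104.47333°
TG6: φ = +46.62150°, λ = -109.21450°
Δφ = 4.5112°,  Δλ = -4.7412°
a = sin²(Δφ/2) + cos φ₁ cos φ₂ sin²(Δλ/2) = 0.002421
c = 2·arcsin(√a) = 0.098441 rad = 5.6403°

5.640°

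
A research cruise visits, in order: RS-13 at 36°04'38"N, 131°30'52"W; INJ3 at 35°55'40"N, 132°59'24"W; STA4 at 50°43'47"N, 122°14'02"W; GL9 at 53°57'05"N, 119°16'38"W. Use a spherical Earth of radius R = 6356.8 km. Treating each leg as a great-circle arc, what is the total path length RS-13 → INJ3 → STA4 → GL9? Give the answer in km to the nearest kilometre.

RS-13: φ = +36.07722°, λ = -131.51444°
INJ3: φ = +35.92778°, λ = -132.99000°
STA4: φ = +50.72972°, λ = -122.23389°
GL9: φ = +53.95139°, λ = -119.27722°
RS-13→INJ3: c = 0.020997 rad, d = 133.47 km
INJ3→STA4: c = 0.291516 rad, d = 1853.11 km
STA4→GL9: c = 0.064451 rad, d = 409.70 km
Total = 133.47 + 1853.11 + 409.70 = 2396.28 km

2396 km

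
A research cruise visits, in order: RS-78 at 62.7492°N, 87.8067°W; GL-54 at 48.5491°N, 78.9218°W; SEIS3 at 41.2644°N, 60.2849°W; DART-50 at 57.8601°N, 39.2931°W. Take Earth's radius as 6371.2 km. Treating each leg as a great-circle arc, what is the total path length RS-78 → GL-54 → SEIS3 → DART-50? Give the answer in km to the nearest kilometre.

5708 km

RS-78→GL-54: c = 0.262255 rad, d = 1670.88 km
GL-54→SEIS3: c = 0.262146 rad, d = 1670.19 km
SEIS3→DART-50: c = 0.371443 rad, d = 2366.54 km
Total = 1670.88 + 1670.19 + 2366.54 = 5707.60 km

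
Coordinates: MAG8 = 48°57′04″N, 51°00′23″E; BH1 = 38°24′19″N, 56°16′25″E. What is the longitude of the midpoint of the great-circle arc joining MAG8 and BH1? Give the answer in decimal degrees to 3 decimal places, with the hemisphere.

53.872°E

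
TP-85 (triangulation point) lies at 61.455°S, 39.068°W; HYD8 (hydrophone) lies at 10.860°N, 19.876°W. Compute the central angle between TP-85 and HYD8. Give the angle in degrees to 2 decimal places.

Δφ = 72.3150°,  Δλ = 19.1920°
a = sin²(Δφ/2) + cos φ₁ cos φ₂ sin²(Δλ/2) = 0.361149
c = 2·arcsin(√a) = 1.289396 rad = 73.8769°

73.88°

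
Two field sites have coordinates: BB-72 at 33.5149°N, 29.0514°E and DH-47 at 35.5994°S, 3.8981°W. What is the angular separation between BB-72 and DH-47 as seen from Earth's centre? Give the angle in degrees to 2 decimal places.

Δφ = -69.1143°,  Δλ = -32.9495°
a = sin²(Δφ/2) + cos φ₁ cos φ₂ sin²(Δλ/2) = 0.376269
c = 2·arcsin(√a) = 1.320737 rad = 75.6727°

75.67°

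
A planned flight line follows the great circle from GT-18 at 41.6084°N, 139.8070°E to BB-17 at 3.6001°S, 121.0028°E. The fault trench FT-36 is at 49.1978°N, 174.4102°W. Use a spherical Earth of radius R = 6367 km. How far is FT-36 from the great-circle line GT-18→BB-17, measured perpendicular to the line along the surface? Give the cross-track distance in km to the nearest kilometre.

δ₁₃ = central angle GT-18→FT-36 = 0.567245 rad  (haversine)
θ₁₃ = bearing GT-18→FT-36 = 60.647°,  θ₁₂ = bearing GT-18→BB-17 = 205.505°
dₓₜ = R·arcsin(sin δ₁₃ · sin(θ₁₃ − θ₁₂)) = 6367·arcsin(0.53731·sin(-144.858°)) = -2001.997 km
|dₓₜ| = 2001.997 km

2002 km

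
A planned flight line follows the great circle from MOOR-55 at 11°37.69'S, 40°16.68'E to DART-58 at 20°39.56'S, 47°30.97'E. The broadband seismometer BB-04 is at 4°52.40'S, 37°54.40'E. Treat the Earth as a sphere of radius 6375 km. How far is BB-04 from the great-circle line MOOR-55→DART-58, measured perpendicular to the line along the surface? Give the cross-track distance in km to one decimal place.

236.1 km

MOOR-55: φ = -11.62817°, λ = +40.27800°
DART-58: φ = -20.65933°, λ = +47.51617°
BB-04: φ = -4.87333°, λ = +37.90667°
δ₁₃ = central angle MOOR-55→BB-04 = 0.124798 rad  (haversine)
θ₁₃ = bearing MOOR-55→BB-04 = 340.658°,  θ₁₂ = bearing MOOR-55→DART-58 = 143.354°
dₓₜ = R·arcsin(sin δ₁₃ · sin(θ₁₃ − θ₁₂)) = 6375·arcsin(0.12447·sin(197.304°)) = -236.087 km
|dₓₜ| = 236.087 km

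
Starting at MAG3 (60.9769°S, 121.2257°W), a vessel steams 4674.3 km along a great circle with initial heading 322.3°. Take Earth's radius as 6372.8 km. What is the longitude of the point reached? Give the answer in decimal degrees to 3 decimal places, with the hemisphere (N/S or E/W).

δ = d/R = 4674.3/6372.8 = 0.733477 rad
φ₂ = arcsin(sin φ₁ cos δ + cos φ₁ sin δ cos θ)
   = arcsin(-0.87442·0.74285 + 0.48516·0.66946·0.79122) = -23.11525°
λ₂ = λ₁ + atan2(sin θ sin δ cos φ₁, cos δ − sin φ₁ sin φ₂) = -147.65715°

147.657°W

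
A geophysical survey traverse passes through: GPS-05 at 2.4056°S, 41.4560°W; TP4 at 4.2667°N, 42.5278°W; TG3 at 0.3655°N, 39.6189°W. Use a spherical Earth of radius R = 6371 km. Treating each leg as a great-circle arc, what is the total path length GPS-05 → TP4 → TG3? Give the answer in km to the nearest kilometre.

GPS-05→TP4: c = 0.117944 rad, d = 751.42 km
TP4→TG3: c = 0.084903 rad, d = 540.91 km
Total = 751.42 + 540.91 = 1292.34 km

1292 km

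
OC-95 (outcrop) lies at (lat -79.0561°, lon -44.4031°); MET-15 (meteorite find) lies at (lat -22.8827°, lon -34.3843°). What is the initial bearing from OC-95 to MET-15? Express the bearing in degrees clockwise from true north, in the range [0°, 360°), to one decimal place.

Δλ = 10.0188°
y = sin Δλ · cos φ₂ = 0.160280
x = cos φ₁ sin φ₂ − sin φ₁ cos φ₂ cos Δλ = 0.816932
θ = atan2(y, x) = 11.1003° → 11.1003° (mod 360°)

11.1°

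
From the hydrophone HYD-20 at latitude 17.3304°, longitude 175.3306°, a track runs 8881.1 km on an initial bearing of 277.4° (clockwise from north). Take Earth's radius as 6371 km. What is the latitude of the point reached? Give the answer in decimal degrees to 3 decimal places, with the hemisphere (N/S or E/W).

9.987°N

δ = d/R = 8881.1/6371 = 1.393988 rad
φ₂ = arcsin(sin φ₁ cos δ + cos φ₁ sin δ cos θ)
   = arcsin(0.29788·0.17589 + 0.95460·0.98441·0.12880) = 9.98706°
λ₂ = λ₁ + atan2(sin θ sin δ cos φ₁, cos δ − sin φ₁ sin φ₂) = 92.92375°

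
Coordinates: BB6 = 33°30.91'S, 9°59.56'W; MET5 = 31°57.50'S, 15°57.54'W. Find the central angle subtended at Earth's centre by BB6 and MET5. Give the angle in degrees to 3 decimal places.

BB6: φ = -33.51517°, λ = -9.99267°
MET5: φ = -31.95833°, λ = -15.95900°
Δφ = 1.5568°,  Δλ = -5.9663°
a = sin²(Δφ/2) + cos φ₁ cos φ₂ sin²(Δλ/2) = 0.002100
c = 2·arcsin(√a) = 0.091693 rad = 5.2536°

5.254°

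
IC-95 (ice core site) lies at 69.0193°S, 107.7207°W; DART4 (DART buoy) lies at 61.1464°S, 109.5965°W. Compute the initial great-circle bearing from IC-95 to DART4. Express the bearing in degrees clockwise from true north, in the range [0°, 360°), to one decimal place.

353.4°

Δλ = -1.8758°
y = sin Δλ · cos φ₂ = -0.015796
x = cos φ₁ sin φ₂ − sin φ₁ cos φ₂ cos Δλ = 0.136735
θ = atan2(y, x) = -6.5898° → 353.4102° (mod 360°)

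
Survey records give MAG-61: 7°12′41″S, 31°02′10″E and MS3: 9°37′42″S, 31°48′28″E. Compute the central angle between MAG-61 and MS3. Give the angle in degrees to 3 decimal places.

MAG-61: φ = -7.21139°, λ = +31.03611°
MS3: φ = -9.62833°, λ = +31.80778°
Δφ = -2.4169°,  Δλ = 0.7717°
a = sin²(Δφ/2) + cos φ₁ cos φ₂ sin²(Δλ/2) = 0.000489
c = 2·arcsin(√a) = 0.044237 rad = 2.5346°

2.535°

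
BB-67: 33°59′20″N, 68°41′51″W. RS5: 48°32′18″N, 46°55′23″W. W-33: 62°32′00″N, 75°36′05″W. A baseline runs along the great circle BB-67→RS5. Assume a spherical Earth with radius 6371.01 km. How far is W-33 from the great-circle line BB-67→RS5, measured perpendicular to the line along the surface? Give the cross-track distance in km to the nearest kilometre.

2342 km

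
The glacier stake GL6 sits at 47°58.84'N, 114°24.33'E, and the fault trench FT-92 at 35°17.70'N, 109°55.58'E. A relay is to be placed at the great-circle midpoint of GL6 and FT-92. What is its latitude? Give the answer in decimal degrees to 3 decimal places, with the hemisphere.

41.659°N

GL6: φ = +47.98067°, λ = +114.40550°
FT-92: φ = +35.29500°, λ = +109.92633°
Bx = cos φ₂ cos Δλ = 0.813695,  By = cos φ₂ sin Δλ = -0.063742
φₘ = atan2(sin φ₁ + sin φ₂, √((cos φ₁ + Bx)² + By²)) = 41.65936°
λₘ = λ₁ + atan2(By, cos φ₁ + Bx) = 111.94449°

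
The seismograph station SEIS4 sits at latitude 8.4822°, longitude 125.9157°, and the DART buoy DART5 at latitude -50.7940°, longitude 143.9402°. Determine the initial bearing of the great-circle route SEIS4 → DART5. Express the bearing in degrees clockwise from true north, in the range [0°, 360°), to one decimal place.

Δλ = 18.0245°
y = sin Δλ · cos φ₂ = 0.195590
x = cos φ₁ sin φ₂ − sin φ₁ cos φ₂ cos Δλ = -0.855064
θ = atan2(y, x) = 167.1157° → 167.1157° (mod 360°)

167.1°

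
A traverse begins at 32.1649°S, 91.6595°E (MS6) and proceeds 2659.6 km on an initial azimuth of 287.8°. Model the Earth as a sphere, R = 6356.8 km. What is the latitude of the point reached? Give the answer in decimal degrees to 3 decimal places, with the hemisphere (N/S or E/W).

δ = d/R = 2659.6/6356.8 = 0.418387 rad
φ₂ = arcsin(sin φ₁ cos δ + cos φ₁ sin δ cos θ)
   = arcsin(-0.53236·0.91375 + 0.84652·0.40629·0.30570) = -22.41435°
λ₂ = λ₁ + atan2(sin θ sin δ cos φ₁, cos δ − sin φ₁ sin φ₂) = 66.92265°

22.414°S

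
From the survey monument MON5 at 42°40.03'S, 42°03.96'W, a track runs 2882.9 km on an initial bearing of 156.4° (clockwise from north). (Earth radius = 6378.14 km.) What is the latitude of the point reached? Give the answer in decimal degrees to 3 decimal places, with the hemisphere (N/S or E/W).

MON5: φ = -42.66717°, λ = -42.06600°
δ = d/R = 2882.9/6378.14 = 0.451997 rad
φ₂ = arcsin(sin φ₁ cos δ + cos φ₁ sin δ cos θ)
   = arcsin(-0.67774·0.89958 + 0.73530·0.43676·-0.91636) = -64.68497°
λ₂ = λ₁ + atan2(sin θ sin δ cos φ₁, cos δ − sin φ₁ sin φ₂) = -17.92820°

64.685°S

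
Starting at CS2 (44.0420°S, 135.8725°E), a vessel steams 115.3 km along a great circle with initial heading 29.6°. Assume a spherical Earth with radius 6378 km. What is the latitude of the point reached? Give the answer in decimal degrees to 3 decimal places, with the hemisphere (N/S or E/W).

43.139°S

δ = d/R = 115.3/6378 = 0.018078 rad
φ₂ = arcsin(sin φ₁ cos δ + cos φ₁ sin δ cos θ)
   = arcsin(-0.69519·0.99984 + 0.71883·0.01808·0.86949) = -43.13923°
λ₂ = λ₁ + atan2(sin θ sin δ cos φ₁, cos δ − sin φ₁ sin φ₂) = 136.57362°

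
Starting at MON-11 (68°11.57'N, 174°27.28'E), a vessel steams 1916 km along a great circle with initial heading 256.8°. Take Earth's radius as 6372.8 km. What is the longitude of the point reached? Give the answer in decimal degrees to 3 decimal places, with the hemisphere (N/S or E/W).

MON-11: φ = +68.19283°, λ = +174.45467°
δ = d/R = 1916/6372.8 = 0.300653 rad
φ₂ = arcsin(sin φ₁ cos δ + cos φ₁ sin δ cos θ)
   = arcsin(0.92844·0.95514 + 0.37148·0.29614·-0.22835) = 59.50475°
λ₂ = λ₁ + atan2(sin θ sin δ cos φ₁, cos δ − sin φ₁ sin φ₂) = 139.83308°

139.833°E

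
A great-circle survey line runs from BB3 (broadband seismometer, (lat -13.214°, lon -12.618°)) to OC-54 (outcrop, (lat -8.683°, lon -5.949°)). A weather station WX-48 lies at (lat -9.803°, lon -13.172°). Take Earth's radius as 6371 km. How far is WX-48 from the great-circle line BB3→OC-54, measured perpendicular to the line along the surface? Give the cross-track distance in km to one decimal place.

348.3 km

δ₁₃ = central angle BB3→WX-48 = 0.060282 rad  (haversine)
θ₁₃ = bearing BB3→WX-48 = 350.901°,  θ₁₂ = bearing BB3→OC-54 = 55.988°
dₓₜ = R·arcsin(sin δ₁₃ · sin(θ₁₃ − θ₁₂)) = 6371·arcsin(0.06025·sin(294.912°)) = -348.285 km
|dₓₜ| = 348.285 km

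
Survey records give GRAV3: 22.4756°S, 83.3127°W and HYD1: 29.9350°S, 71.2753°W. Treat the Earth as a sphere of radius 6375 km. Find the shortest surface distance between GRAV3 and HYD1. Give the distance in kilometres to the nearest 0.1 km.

1458.9 km

Δφ = -7.4594°,  Δλ = 12.0374°
a = sin²(Δφ/2) + cos φ₁ cos φ₂ sin²(Δλ/2) = 0.013035
c = 2·arcsin(√a) = 0.228843 rad = 13.1117°
d = R·c = 6375 × 0.228843 = 1458.9 km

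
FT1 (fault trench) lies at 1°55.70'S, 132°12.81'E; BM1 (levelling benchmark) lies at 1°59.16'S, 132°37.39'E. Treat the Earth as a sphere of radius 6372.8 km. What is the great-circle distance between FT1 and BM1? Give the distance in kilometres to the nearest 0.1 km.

FT1: φ = -1.92833°, λ = +132.21350°
BM1: φ = -1.98600°, λ = +132.62317°
Δφ = -0.0577°,  Δλ = 0.4097°
a = sin²(Δφ/2) + cos φ₁ cos φ₂ sin²(Δλ/2) = 0.000013
c = 2·arcsin(√a) = 0.007216 rad = 0.4135°
d = R·c = 6372.8 × 0.007216 = 46.0 km

46.0 km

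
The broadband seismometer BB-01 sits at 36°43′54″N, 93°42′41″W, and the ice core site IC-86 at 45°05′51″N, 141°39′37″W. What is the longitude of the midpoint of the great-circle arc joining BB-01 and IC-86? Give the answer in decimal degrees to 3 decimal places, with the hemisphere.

116.071°W

BB-01: φ = +36.73167°, λ = -93.71139°
IC-86: φ = +45.09750°, λ = -141.66028°
Bx = cos φ₂ cos Δλ = 0.472809,  By = cos φ₂ sin Δλ = -0.524166
φₘ = atan2(sin φ₁ + sin φ₂, √((cos φ₁ + Bx)² + By²)) = 43.47473°
λₘ = λ₁ + atan2(By, cos φ₁ + Bx) = -116.07128°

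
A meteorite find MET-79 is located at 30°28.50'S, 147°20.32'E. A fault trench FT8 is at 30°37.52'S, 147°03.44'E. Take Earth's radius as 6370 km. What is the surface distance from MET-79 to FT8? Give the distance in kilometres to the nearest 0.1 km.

MET-79: φ = -30.47500°, λ = +147.33867°
FT8: φ = -30.62533°, λ = +147.05733°
Δφ = -0.1503°,  Δλ = -0.2813°
a = sin²(Δφ/2) + cos φ₁ cos φ₂ sin²(Δλ/2) = 0.000006
c = 2·arcsin(√a) = 0.004976 rad = 0.2851°
d = R·c = 6370 × 0.004976 = 31.7 km

31.7 km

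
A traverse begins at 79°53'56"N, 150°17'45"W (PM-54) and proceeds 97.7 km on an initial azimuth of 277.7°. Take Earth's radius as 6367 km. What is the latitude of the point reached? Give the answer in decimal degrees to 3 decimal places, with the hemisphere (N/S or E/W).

PM-54: φ = +79.89889°, λ = -150.29583°
δ = d/R = 97.7/6367 = 0.015345 rad
φ₂ = arcsin(sin φ₁ cos δ + cos φ₁ sin δ cos θ)
   = arcsin(0.98450·0.99988 + 0.17539·0.01534·0.13399) = 79.97914°
λ₂ = λ₁ + atan2(sin θ sin δ cos φ₁, cos δ − sin φ₁ sin φ₂) = -155.30909°

79.979°N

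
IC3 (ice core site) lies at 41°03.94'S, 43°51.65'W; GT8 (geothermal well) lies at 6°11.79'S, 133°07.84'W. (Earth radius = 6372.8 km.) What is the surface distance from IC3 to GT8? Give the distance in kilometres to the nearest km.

IC3: φ = -41.06567°, λ = -43.86083°
GT8: φ = -6.19650°, λ = -133.13067°
Δφ = 34.8692°,  Δλ = -89.2698°
a = sin²(Δφ/2) + cos φ₁ cos φ₂ sin²(Δλ/2) = 0.459770
c = 2·arcsin(√a) = 1.490250 rad = 85.3850°
d = R·c = 6372.8 × 1.490250 = 9497.1 km

9497 km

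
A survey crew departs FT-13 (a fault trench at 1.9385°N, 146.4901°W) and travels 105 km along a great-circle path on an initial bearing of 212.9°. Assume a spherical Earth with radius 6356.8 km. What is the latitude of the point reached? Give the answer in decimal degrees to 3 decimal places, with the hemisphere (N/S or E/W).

1.144°N

δ = d/R = 105/6356.8 = 0.016518 rad
φ₂ = arcsin(sin φ₁ cos δ + cos φ₁ sin δ cos θ)
   = arcsin(0.03383·0.99986 + 0.99943·0.01652·-0.83962) = 1.14382°
λ₂ = λ₁ + atan2(sin θ sin δ cos φ₁, cos δ − sin φ₁ sin φ₂) = -147.00424°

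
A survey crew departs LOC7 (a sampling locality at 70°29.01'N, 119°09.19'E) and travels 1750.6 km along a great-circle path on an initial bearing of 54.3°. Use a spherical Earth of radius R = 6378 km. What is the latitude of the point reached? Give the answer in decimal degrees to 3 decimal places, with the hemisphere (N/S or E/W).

LOC7: φ = +70.48350°, λ = +119.15317°
δ = d/R = 1750.6/6378 = 0.274475 rad
φ₂ = arcsin(sin φ₁ cos δ + cos φ₁ sin δ cos θ)
   = arcsin(0.94255·0.96257 + 0.33408·0.27104·0.58354) = 73.76084°
λ₂ = λ₁ + atan2(sin θ sin δ cos φ₁, cos δ − sin φ₁ sin φ₂) = 171.06776°

73.761°N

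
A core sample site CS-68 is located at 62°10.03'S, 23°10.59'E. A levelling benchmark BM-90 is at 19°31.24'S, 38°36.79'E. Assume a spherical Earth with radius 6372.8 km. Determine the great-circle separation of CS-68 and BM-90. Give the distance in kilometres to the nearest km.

CS-68: φ = -62.16717°, λ = +23.17650°
BM-90: φ = -19.52067°, λ = +38.61317°
Δφ = 42.6465°,  Δλ = 15.4367°
a = sin²(Δφ/2) + cos φ₁ cos φ₂ sin²(Δλ/2) = 0.140164
c = 2·arcsin(√a) = 0.767466 rad = 43.9725°
d = R·c = 6372.8 × 0.767466 = 4890.9 km

4891 km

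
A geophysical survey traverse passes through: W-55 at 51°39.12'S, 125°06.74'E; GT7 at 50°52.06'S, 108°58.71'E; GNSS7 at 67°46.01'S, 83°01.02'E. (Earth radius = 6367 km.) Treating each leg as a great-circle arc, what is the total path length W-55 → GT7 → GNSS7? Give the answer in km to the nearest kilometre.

3472 km

W-55: φ = -51.65200°, λ = +125.11233°
GT7: φ = -50.86767°, λ = +108.97850°
GNSS7: φ = -67.76683°, λ = +83.01700°
W-55→GT7: c = 0.176384 rad, d = 1123.04 km
GT7→GNSS7: c = 0.368912 rad, d = 2348.86 km
Total = 1123.04 + 2348.86 = 3471.90 km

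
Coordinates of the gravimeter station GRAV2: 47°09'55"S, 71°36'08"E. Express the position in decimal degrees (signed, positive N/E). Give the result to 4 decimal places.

lat: 47.1653° S → -47.1653°
lon: 71.6022° E → +71.6022°

-47.1653°, +71.6022°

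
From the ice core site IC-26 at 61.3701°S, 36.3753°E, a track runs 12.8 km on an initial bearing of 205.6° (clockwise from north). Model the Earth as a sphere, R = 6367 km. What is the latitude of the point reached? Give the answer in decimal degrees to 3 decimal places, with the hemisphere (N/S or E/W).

61.474°S

δ = d/R = 12.8/6367 = 0.002010 rad
φ₂ = arcsin(sin φ₁ cos δ + cos φ₁ sin δ cos θ)
   = arcsin(-0.87773·1.00000 + 0.47915·0.00201·-0.90183) = -61.47394°
λ₂ = λ₁ + atan2(sin θ sin δ cos φ₁, cos δ − sin φ₁ sin φ₂) = 36.27108°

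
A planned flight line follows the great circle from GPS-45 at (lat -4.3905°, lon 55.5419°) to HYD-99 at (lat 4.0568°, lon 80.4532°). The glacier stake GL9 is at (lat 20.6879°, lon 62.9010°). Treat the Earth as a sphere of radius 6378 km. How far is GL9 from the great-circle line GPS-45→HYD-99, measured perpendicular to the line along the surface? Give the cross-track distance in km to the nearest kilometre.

δ₁₃ = central angle GPS-45→GL9 = 0.455491 rad  (haversine)
θ₁₃ = bearing GPS-45→GL9 = 15.807°,  θ₁₂ = bearing GPS-45→HYD-99 = 71.597°
dₓₜ = R·arcsin(sin δ₁₃ · sin(θ₁₃ − θ₁₂)) = 6378·arcsin(0.43990·sin(-55.790°)) = -2374.750 km
|dₓₜ| = 2374.750 km

2375 km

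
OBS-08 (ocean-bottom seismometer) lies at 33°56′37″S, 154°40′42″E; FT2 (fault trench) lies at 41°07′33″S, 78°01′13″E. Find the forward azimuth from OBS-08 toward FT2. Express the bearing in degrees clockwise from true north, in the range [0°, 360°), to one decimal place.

238.5°

OBS-08: φ = -33.94361°, λ = +154.67833°
FT2: φ = -41.12583°, λ = +78.02028°
Δλ = -76.6581°
y = sin Δλ · cos φ₂ = -0.732936
x = cos φ₁ sin φ₂ − sin φ₁ cos φ₂ cos Δλ = -0.448572
θ = atan2(y, x) = -121.4675° → 238.5325° (mod 360°)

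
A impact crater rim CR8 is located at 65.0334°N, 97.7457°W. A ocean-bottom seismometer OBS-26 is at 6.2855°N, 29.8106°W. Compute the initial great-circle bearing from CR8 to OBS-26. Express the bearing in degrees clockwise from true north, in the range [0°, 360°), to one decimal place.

107.6°

Δλ = 67.9351°
y = sin Δλ · cos φ₂ = 0.921188
x = cos φ₁ sin φ₂ − sin φ₁ cos φ₂ cos Δλ = -0.292294
θ = atan2(y, x) = 107.6043° → 107.6043° (mod 360°)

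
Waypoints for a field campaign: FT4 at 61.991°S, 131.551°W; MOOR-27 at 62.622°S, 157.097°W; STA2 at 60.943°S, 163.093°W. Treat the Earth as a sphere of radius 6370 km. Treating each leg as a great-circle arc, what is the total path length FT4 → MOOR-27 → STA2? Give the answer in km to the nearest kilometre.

1679 km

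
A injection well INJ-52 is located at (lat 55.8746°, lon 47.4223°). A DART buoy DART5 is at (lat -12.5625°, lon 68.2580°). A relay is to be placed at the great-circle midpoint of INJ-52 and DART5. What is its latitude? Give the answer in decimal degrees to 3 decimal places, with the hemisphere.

21.960°N

Bx = cos φ₂ cos Δλ = 0.912229,  By = cos φ₂ sin Δλ = 0.347174
φₘ = atan2(sin φ₁ + sin φ₂, √((cos φ₁ + Bx)² + By²)) = 21.96021°
λₘ = λ₁ + atan2(By, cos φ₁ + Bx) = 60.68236°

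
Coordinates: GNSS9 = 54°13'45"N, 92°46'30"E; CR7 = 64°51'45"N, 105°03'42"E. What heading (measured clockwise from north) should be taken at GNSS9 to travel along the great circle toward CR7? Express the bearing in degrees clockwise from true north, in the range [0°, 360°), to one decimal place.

25.2°

GNSS9: φ = +54.22917°, λ = +92.77500°
CR7: φ = +64.86250°, λ = +105.06167°
Δλ = 12.2867°
y = sin Δλ · cos φ₂ = 0.090397
x = cos φ₁ sin φ₂ − sin φ₁ cos φ₂ cos Δλ = 0.192418
θ = atan2(y, x) = 25.1640° → 25.1640° (mod 360°)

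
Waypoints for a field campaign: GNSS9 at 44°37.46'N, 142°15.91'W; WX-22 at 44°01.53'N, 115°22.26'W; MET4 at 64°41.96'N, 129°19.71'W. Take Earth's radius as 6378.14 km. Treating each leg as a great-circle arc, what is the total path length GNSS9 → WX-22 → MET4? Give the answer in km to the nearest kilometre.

4593 km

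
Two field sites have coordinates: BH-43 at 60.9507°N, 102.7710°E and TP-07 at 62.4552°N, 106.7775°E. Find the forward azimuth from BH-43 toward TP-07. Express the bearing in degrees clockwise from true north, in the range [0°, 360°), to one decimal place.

49.9°

Δλ = 4.0065°
y = sin Δλ · cos φ₂ = 0.032311
x = cos φ₁ sin φ₂ − sin φ₁ cos φ₂ cos Δλ = 0.027243
θ = atan2(y, x) = 49.8634° → 49.8634° (mod 360°)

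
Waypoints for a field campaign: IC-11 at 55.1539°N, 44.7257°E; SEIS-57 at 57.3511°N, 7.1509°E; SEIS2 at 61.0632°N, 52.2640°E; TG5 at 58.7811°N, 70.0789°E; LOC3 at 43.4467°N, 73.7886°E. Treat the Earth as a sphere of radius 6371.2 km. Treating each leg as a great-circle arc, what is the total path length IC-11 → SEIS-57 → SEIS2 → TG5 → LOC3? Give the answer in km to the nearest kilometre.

IC-11→SEIS-57: c = 0.361632 rad, d = 2304.03 km
SEIS-57→SEIS2: c = 0.399942 rad, d = 2548.11 km
SEIS2→TG5: c = 0.160285 rad, d = 1021.21 km
TG5→LOC3: c = 0.270601 rad, d = 1724.05 km
Total = 2304.03 + 2548.11 + 1021.21 + 1724.05 = 7597.40 km

7597 km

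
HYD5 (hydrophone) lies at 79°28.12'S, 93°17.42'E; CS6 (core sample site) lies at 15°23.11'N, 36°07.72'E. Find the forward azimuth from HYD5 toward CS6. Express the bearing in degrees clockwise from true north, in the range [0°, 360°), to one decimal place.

HYD5: φ = -79.46867°, λ = +93.29033°
CS6: φ = +15.38517°, λ = +36.12867°
Δλ = -57.1617°
y = sin Δλ · cos φ₂ = -0.810095
x = cos φ₁ sin φ₂ − sin φ₁ cos φ₂ cos Δλ = 0.562522
θ = atan2(y, x) = -55.2243° → 304.7757° (mod 360°)

304.8°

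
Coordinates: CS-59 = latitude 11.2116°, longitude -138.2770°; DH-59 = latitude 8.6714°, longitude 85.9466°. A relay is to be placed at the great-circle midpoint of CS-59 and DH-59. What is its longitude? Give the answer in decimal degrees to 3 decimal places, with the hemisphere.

Bx = cos φ₂ cos Δλ = -0.708432,  By = cos φ₂ sin Δλ = -0.689488
φₘ = atan2(sin φ₁ + sin φ₂, √((cos φ₁ + Bx)² + By²)) = 24.96763°
λₘ = λ₁ + atan2(By, cos φ₁ + Bx) = 153.28681°

153.287°E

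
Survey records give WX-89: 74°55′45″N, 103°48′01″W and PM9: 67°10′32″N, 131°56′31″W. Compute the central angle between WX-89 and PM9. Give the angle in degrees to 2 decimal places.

WX-89: φ = +74.92917°, λ = -103.80028°
PM9: φ = +67.17556°, λ = -131.94194°
Δφ = -7.7536°,  Δλ = -28.1417°
a = sin²(Δφ/2) + cos φ₁ cos φ₂ sin²(Δλ/2) = 0.010533
c = 2·arcsin(√a) = 0.205623 rad = 11.7813°

11.78°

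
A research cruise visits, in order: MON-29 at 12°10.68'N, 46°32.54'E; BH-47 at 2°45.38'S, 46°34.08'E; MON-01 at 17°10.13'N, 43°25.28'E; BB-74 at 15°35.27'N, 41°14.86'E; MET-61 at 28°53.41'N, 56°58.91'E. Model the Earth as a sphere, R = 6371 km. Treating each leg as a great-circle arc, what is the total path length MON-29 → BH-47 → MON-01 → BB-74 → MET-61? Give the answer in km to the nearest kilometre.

MON-29: φ = +12.17800°, λ = +46.54233°
BH-47: φ = -2.75633°, λ = +46.56800°
MON-01: φ = +17.16883°, λ = +43.42133°
BB-74: φ = +15.58783°, λ = +41.24767°
MET-61: φ = +28.89017°, λ = +56.98183°
MON-29→BH-47: c = 0.260654 rad, d = 1660.62 km
BH-47→MON-01: c = 0.351958 rad, d = 2242.32 km
MON-01→BB-74: c = 0.045674 rad, d = 290.99 km
BB-74→MET-61: c = 0.343536 rad, d = 2188.67 km
Total = 1660.62 + 2242.32 + 290.99 + 2188.67 = 6382.60 km

6383 km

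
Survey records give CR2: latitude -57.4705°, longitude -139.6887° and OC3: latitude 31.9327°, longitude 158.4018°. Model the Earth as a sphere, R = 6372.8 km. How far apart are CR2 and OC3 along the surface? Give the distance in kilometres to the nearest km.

Δφ = 89.4032°,  Δλ = -61.9095°
a = sin²(Δφ/2) + cos φ₁ cos φ₂ sin²(Δλ/2) = 0.615530
c = 2·arcsin(√a) = 1.803962 rad = 103.3594°
d = R·c = 6372.8 × 1.803962 = 11496.3 km

11496 km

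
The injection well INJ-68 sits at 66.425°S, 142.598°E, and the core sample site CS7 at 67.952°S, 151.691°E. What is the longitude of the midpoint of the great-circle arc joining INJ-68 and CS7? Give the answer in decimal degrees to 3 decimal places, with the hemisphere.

Bx = cos φ₂ cos Δλ = 0.370666,  By = cos φ₂ sin Δλ = 0.059325
φₘ = atan2(sin φ₁ + sin φ₂, √((cos φ₁ + Bx)² + By²)) = -67.25290°
λₘ = λ₁ + atan2(By, cos φ₁ + Bx) = 147.00014°

147.000°E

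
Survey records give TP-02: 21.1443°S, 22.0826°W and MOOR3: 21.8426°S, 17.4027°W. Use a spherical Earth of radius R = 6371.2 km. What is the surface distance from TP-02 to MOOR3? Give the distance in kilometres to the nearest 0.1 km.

Δφ = -0.6983°,  Δλ = 4.6799°
a = sin²(Δφ/2) + cos φ₁ cos φ₂ sin²(Δλ/2) = 0.001480
c = 2·arcsin(√a) = 0.076967 rad = 4.4099°
d = R·c = 6371.2 × 0.076967 = 490.4 km

490.4 km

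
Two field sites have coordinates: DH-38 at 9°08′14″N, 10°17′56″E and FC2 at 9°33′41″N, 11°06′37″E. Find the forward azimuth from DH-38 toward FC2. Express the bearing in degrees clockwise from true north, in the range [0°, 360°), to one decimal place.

DH-38: φ = +9.13722°, λ = +10.29889°
FC2: φ = +9.56139°, λ = +11.11028°
Δλ = 0.8114°
y = sin Δλ · cos φ₂ = 0.013964
x = cos φ₁ sin φ₂ − sin φ₁ cos φ₂ cos Δλ = 0.007419
θ = atan2(y, x) = 62.0197° → 62.0197° (mod 360°)

62.0°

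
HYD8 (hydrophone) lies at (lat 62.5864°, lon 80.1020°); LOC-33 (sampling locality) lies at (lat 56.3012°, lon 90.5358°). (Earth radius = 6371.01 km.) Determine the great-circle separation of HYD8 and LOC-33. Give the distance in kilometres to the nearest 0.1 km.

912.3 km

Δφ = -6.2852°,  Δλ = 10.4338°
a = sin²(Δφ/2) + cos φ₁ cos φ₂ sin²(Δλ/2) = 0.005117
c = 2·arcsin(√a) = 0.143193 rad = 8.2044°
d = R·c = 6371.01 × 0.143193 = 912.3 km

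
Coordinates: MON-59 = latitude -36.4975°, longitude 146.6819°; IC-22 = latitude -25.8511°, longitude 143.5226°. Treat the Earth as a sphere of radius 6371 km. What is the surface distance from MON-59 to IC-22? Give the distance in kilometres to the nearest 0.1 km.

1221.2 km

Δφ = 10.6464°,  Δλ = -3.1593°
a = sin²(Δφ/2) + cos φ₁ cos φ₂ sin²(Δλ/2) = 0.009157
c = 2·arcsin(√a) = 0.191675 rad = 10.9822°
d = R·c = 6371 × 0.191675 = 1221.2 km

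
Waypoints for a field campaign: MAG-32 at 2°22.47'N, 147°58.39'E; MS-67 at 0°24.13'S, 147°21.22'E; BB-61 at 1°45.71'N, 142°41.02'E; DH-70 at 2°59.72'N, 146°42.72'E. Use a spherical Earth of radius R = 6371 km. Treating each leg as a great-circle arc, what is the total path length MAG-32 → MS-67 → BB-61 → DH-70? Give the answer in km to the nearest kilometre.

1357 km

MAG-32: φ = +2.37450°, λ = +147.97317°
MS-67: φ = -0.40217°, λ = +147.35367°
BB-61: φ = +1.76183°, λ = +142.68367°
DH-70: φ = +2.99533°, λ = +146.71200°
MAG-32→MS-67: c = 0.049653 rad, d = 316.34 km
MS-67→BB-61: c = 0.089823 rad, d = 572.26 km
BB-61→DH-70: c = 0.073471 rad, d = 468.08 km
Total = 316.34 + 572.26 + 468.08 = 1356.68 km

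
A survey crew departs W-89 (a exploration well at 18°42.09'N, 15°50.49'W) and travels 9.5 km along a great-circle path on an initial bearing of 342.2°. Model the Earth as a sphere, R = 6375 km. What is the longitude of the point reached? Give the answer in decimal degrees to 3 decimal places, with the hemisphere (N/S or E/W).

W-89: φ = +18.70150°, λ = -15.84150°
δ = d/R = 9.5/6375 = 0.001490 rad
φ₂ = arcsin(sin φ₁ cos δ + cos φ₁ sin δ cos θ)
   = arcsin(0.32064·1.00000 + 0.94720·0.00149·0.95213) = 18.78279°
λ₂ = λ₁ + atan2(sin θ sin δ cos φ₁, cos δ − sin φ₁ sin φ₂) = -15.86907°

15.869°W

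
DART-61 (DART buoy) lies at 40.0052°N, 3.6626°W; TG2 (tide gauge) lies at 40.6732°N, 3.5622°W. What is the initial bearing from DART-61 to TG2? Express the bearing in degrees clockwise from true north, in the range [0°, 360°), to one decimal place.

6.5°

Δλ = 0.1004°
y = sin Δλ · cos φ₂ = 0.001329
x = cos φ₁ sin φ₂ − sin φ₁ cos φ₂ cos Δλ = 0.011659
θ = atan2(y, x) = 6.5030° → 6.5030° (mod 360°)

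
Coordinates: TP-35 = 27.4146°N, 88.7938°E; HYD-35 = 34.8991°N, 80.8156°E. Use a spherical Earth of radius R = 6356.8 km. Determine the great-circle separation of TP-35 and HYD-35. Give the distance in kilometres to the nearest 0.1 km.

1123.1 km

Δφ = 7.4845°,  Δλ = -7.9782°
a = sin²(Δφ/2) + cos φ₁ cos φ₂ sin²(Δλ/2) = 0.007783
c = 2·arcsin(√a) = 0.176677 rad = 10.1228°
d = R·c = 6356.8 × 0.176677 = 1123.1 km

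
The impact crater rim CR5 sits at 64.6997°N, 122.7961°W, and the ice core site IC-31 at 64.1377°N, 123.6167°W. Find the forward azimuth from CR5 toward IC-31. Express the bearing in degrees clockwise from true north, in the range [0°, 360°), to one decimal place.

212.6°

Δλ = -0.8206°
y = sin Δλ · cos φ₂ = -0.006247
x = cos φ₁ sin φ₂ − sin φ₁ cos φ₂ cos Δλ = -0.009768
θ = atan2(y, x) = -147.3989° → 212.6011° (mod 360°)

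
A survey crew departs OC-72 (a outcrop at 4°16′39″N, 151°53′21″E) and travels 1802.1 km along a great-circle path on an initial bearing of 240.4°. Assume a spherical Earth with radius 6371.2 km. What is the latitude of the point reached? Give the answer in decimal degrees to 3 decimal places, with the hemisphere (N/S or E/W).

OC-72: φ = +4.27750°, λ = +151.88917°
δ = d/R = 1802.1/6371.2 = 0.282851 rad
φ₂ = arcsin(sin φ₁ cos δ + cos φ₁ sin δ cos θ)
   = arcsin(0.07459·0.96026 + 0.99721·0.27909·-0.49394) = -3.77561°
λ₂ = λ₁ + atan2(sin θ sin δ cos φ₁, cos δ − sin φ₁ sin φ₂) = 137.81374°

3.776°S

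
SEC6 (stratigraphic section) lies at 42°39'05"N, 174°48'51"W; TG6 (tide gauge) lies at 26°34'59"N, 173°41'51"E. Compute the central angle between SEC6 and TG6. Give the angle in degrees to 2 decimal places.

SEC6: φ = +42.65139°, λ = -174.81417°
TG6: φ = +26.58306°, λ = +173.69750°
Δφ = -16.0683°,  Δλ = -11.4883°
a = sin²(Δφ/2) + cos φ₁ cos φ₂ sin²(Δλ/2) = 0.026123
c = 2·arcsin(√a) = 0.324674 rad = 18.6025°

18.60°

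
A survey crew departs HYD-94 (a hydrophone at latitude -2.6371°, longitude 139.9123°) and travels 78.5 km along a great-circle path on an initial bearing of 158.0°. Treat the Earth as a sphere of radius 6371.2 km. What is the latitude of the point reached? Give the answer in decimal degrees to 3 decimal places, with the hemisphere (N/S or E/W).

3.292°S

δ = d/R = 78.5/6371.2 = 0.012321 rad
φ₂ = arcsin(sin φ₁ cos δ + cos φ₁ sin δ cos θ)
   = arcsin(-0.04601·0.99992 + 0.99894·0.01232·-0.92718) = -3.29161°
λ₂ = λ₁ + atan2(sin θ sin δ cos φ₁, cos δ − sin φ₁ sin φ₂) = 140.17718°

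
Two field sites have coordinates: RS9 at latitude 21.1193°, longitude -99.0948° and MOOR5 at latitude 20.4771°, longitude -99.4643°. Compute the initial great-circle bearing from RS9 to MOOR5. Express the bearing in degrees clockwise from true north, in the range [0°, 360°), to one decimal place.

Δλ = -0.3695°
y = sin Δλ · cos φ₂ = -0.006041
x = cos φ₁ sin φ₂ − sin φ₁ cos φ₂ cos Δλ = -0.011201
θ = atan2(y, x) = -151.6596° → 208.3404° (mod 360°)

208.3°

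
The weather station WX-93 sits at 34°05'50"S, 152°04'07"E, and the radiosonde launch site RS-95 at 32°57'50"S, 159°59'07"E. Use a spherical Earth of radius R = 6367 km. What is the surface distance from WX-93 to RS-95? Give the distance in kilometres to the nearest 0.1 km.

WX-93: φ = -34.09722°, λ = +152.06861°
RS-95: φ = -32.96389°, λ = +159.98528°
Δφ = 1.1333°,  Δλ = 7.9167°
a = sin²(Δφ/2) + cos φ₁ cos φ₂ sin²(Δλ/2) = 0.003409
c = 2·arcsin(√a) = 0.116833 rad = 6.6940°
d = R·c = 6367 × 0.116833 = 743.9 km

743.9 km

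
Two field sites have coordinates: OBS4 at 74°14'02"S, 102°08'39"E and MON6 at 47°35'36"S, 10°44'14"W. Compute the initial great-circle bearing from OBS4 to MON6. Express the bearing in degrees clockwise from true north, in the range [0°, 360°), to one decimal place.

OBS4: φ = -74.23389°, λ = +102.14417°
MON6: φ = -47.59333°, λ = -10.73722°
Δλ = -112.8814°
y = sin Δλ · cos φ₂ = -0.621322
x = cos φ₁ sin φ₂ − sin φ₁ cos φ₂ cos Δλ = -0.452979
θ = atan2(y, x) = -126.0942° → 233.9058° (mod 360°)

233.9°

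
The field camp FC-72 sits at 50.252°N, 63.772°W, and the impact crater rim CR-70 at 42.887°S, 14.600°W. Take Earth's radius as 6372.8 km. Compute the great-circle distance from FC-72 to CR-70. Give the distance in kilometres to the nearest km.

11404 km

Δφ = -93.1390°,  Δλ = 49.1720°
a = sin²(Δφ/2) + cos φ₁ cos φ₂ sin²(Δλ/2) = 0.608478
c = 2·arcsin(√a) = 1.789492 rad = 102.5303°
d = R·c = 6372.8 × 1.789492 = 11404.1 km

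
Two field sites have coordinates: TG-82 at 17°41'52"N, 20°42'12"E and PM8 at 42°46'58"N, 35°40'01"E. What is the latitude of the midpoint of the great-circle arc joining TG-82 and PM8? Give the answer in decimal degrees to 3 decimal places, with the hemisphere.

TG-82: φ = +17.69778°, λ = +20.70333°
PM8: φ = +42.78278°, λ = +35.66694°
Bx = cos φ₂ cos Δλ = 0.709046,  By = cos φ₂ sin Δλ = 0.189506
φₘ = atan2(sin φ₁ + sin φ₂, √((cos φ₁ + Bx)² + By²)) = 30.45024°
λₘ = λ₁ + atan2(By, cos φ₁ + Bx) = 27.20935°

30.450°N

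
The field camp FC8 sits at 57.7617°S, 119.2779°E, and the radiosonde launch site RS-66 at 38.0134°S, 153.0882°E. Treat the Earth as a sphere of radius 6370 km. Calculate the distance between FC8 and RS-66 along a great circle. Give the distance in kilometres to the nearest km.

3283 km

Δφ = 19.7483°,  Δλ = 33.8103°
a = sin²(Δφ/2) + cos φ₁ cos φ₂ sin²(Δλ/2) = 0.064945
c = 2·arcsin(√a) = 0.515371 rad = 29.5286°
d = R·c = 6370 × 0.515371 = 3282.9 km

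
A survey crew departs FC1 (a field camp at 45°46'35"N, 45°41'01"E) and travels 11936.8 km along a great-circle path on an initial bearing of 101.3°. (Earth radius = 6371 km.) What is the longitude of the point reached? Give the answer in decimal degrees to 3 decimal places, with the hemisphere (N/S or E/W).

FC1: φ = +45.77639°, λ = +45.68361°
δ = d/R = 11936.8/6371 = 1.873615 rad
φ₂ = arcsin(sin φ₁ cos δ + cos φ₁ sin δ cos θ)
   = arcsin(0.71662·-0.29821 + 0.69746·0.95450·-0.19595) = -20.13003°
λ₂ = λ₁ + atan2(sin θ sin δ cos φ₁, cos δ − sin φ₁ sin φ₂) = 140.20161°

140.202°E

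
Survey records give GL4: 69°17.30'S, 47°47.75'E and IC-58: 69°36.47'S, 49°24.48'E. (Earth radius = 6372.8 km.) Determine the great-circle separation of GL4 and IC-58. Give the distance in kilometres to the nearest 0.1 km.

GL4: φ = -69.28833°, λ = +47.79583°
IC-58: φ = -69.60783°, λ = +49.40800°
Δφ = -0.3195°,  Δλ = 1.6122°
a = sin²(Δφ/2) + cos φ₁ cos φ₂ sin²(Δλ/2) = 0.000032
c = 2·arcsin(√a) = 0.011343 rad = 0.6499°
d = R·c = 6372.8 × 0.011343 = 72.3 km

72.3 km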